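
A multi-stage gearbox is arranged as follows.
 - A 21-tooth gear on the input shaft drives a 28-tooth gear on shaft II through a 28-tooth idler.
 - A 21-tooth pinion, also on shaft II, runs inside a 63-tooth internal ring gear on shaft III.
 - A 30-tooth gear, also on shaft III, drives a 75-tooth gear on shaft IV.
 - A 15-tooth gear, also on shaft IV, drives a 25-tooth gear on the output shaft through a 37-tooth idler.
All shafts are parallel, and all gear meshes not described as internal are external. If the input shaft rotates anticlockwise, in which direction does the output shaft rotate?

clockwise

the input shaft → shaft II: driver → idler → driven is 2 external meshes, 2 reversals → CCW.
shaft II → shaft III: internal mesh, same direction → CCW.
shaft III → shaft IV: external mesh, 1 reversal → CW.
shaft IV → the output shaft: driver → idler → driven is 2 external meshes, 2 reversals → CW.
5 reversals in total — an odd number — so the output shaft turns opposite to the input shaft.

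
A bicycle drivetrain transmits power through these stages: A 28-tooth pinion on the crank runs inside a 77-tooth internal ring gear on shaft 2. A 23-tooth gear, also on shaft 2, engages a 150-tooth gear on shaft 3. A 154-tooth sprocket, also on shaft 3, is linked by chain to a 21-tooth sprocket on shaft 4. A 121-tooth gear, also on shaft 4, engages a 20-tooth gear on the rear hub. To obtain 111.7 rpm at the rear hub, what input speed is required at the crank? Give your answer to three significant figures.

Overall ratio R = 2.75 × 6.5217 × 0.13636 × 0.16529 = 0.40424.
Required input speed = output speed × R = 111.7 × 0.40424 = 45.154 rpm.

45.2 rpm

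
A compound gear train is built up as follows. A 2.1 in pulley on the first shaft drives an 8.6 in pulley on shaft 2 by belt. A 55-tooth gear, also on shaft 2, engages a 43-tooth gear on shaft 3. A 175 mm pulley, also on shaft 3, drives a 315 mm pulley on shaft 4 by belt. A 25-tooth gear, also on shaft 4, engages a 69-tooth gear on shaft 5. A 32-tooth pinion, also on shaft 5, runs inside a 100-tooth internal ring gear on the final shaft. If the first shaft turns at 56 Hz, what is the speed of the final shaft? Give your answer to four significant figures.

the first shaft → shaft 2 (belt, 8.6/2.1): 56 ÷ 4.0952 = 13.674 Hz
shaft 2 → shaft 3 (gear mesh, 43/55): 13.674 ÷ 0.78182 = 17.491 Hz
shaft 3 → shaft 4 (belt, 315/175): 17.491 ÷ 1.8 = 9.717 Hz
shaft 4 → shaft 5 (gear mesh, 69/25): 9.717 ÷ 2.76 = 3.5206 Hz
shaft 5 → the final shaft (internal gear, 100/32): 3.5206 ÷ 3.125 = 1.1266 Hz

1.127 Hz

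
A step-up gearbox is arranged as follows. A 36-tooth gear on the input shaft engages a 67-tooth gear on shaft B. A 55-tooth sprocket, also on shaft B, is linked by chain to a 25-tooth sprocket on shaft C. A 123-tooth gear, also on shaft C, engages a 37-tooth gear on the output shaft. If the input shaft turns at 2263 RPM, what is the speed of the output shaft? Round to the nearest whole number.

gear mesh 67/36 = 1.8611 → 2263/1.8611 = 1215.9 RPM
chain 25/55 = 0.45455 → 1215.9/0.45455 = 2675.1 RPM
gear mesh 37/123 = 0.30081 → 2675.1/0.30081 = 8892.8 RPM

8893 RPM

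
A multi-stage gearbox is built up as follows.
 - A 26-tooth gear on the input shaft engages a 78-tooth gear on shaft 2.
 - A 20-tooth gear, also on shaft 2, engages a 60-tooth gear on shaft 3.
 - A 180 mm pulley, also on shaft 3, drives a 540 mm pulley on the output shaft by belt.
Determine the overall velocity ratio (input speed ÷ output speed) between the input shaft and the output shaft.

Each stage contributes driven/driver: gear mesh 78/26 = 3, gear mesh 60/20 = 3, belt 540/180 = 3.
Overall: 3 × 3 × 3 = 27.

27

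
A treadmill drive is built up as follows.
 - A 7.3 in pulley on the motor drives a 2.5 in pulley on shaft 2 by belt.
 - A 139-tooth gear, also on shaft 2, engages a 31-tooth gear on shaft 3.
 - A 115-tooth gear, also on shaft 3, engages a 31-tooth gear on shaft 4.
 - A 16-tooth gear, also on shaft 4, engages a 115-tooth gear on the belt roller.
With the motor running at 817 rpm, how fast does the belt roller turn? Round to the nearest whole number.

Belt: ratio = 2.5/7.3 = 0.34247, so shaft 2 turns at 817 / 0.34247 = 2385.6 rpm.
Gear mesh: ratio = 31/139 = 0.22302, so shaft 3 turns at 2385.6 / 0.22302 = 10697 rpm.
Gear mesh: ratio = 31/115 = 0.26957, so shaft 4 turns at 10697 / 0.26957 = 39682 rpm.
Gear mesh: ratio = 115/16 = 7.1875, so the belt roller turns at 39682 / 7.1875 = 5521 rpm.

5521 rpm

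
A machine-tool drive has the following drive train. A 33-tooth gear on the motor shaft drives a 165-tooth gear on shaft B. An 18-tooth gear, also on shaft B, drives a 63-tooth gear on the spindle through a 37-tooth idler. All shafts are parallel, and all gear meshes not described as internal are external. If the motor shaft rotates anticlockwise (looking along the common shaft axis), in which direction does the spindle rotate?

the motor shaft → shaft B: external mesh, 1 reversal → CW.
shaft B → the spindle: driver → idler → driven is 2 external meshes, 2 reversals → CW.
3 reversals in total — an odd number — so the spindle turns opposite to the motor shaft.

clockwise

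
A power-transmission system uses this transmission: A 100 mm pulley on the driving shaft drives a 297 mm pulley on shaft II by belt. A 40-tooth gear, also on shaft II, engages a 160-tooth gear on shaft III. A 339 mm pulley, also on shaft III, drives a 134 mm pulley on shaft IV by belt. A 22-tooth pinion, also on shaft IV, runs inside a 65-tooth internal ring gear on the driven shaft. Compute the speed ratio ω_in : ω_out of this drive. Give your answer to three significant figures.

Each stage contributes driven/driver: belt 297/100 = 2.97, gear mesh 160/40 = 4, belt 134/339 = 0.39528, internal gear 65/22 = 2.9545.
Overall: 2.97 × 4 × 0.39528 × 2.9545 = 13.874.

13.9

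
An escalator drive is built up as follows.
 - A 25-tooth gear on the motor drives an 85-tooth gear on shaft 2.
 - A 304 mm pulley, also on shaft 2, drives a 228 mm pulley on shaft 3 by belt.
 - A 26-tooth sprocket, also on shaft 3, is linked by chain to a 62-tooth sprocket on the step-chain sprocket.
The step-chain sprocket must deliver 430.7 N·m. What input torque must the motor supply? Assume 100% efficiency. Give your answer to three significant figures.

70.8 N·m

Overall ratio R = 3.4 × 0.75 × 2.3846 = 6.0808.
Input torque = output torque / R = 430.7 / 6.0808 = 70.83 N·m.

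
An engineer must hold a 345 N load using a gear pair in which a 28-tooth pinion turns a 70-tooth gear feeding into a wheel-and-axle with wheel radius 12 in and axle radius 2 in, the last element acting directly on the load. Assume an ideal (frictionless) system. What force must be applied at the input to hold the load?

Gear pair MA = 70/28 = 2.5.
Wheel-and-axle MA = R/r = 12/2 = 6.
Combined ideal MA = 2.5 × 6 = 15.
Effort = load / MA = 345 / 15 = 23 N.

23 N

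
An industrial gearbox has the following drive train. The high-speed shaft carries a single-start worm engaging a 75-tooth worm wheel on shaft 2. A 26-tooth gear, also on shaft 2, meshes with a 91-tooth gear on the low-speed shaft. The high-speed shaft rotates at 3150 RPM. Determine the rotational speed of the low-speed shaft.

the high-speed shaft → shaft 2 (worm, 75/1): 3150 ÷ 75 = 42 RPM
shaft 2 → the low-speed shaft (gear mesh, 91/26): 42 ÷ 3.5 = 12 RPM

12 RPM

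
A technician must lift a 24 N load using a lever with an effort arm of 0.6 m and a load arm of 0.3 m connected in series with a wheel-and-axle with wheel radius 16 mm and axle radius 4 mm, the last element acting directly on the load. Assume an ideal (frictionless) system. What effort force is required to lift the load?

3 N

Lever MA = effort arm / load arm = 0.6/0.3 = 2.
Wheel-and-axle MA = R/r = 16/4 = 4.
Combined ideal MA = 2 × 4 = 8.
Effort = load / MA = 24 / 8 = 3 N.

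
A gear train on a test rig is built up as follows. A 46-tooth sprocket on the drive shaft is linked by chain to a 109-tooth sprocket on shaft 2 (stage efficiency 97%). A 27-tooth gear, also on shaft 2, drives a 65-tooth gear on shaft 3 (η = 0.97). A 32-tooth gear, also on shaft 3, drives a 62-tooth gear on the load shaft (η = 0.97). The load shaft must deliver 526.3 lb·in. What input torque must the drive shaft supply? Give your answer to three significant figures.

Overall ratio R = 2.3696 × 2.4074 × 1.9375 = 11.052; overall efficiency η = 0.97 × 0.97 × 0.97 = 0.9127.
Input torque = output torque / (R × η) = 526.3 / (11.052 × 0.9127) = 52.174 lb·in.

52.2 lb·in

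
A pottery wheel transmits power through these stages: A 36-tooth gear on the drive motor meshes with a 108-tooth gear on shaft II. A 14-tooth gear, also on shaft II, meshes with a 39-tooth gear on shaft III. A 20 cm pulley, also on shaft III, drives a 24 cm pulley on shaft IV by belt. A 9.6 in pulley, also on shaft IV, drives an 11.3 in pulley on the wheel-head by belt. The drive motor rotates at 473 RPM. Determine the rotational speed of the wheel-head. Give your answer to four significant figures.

40.07 RPM

the drive motor → shaft II (gear mesh, 108/36): 473 ÷ 3 = 157.67 RPM
shaft II → shaft III (gear mesh, 39/14): 157.67 ÷ 2.7857 = 56.598 RPM
shaft III → shaft IV (belt, 24/20): 56.598 ÷ 1.2 = 47.165 RPM
shaft IV → the wheel-head (belt, 11.3/9.6): 47.165 ÷ 1.1771 = 40.07 RPM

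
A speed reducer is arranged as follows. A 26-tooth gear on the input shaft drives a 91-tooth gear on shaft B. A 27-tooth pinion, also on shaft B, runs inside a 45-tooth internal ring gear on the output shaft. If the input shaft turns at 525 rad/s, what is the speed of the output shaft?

gear mesh 91/26 = 3.5 → 525/3.5 = 150 rad/s
internal gear 45/27 = 1.6667 → 150/1.6667 = 90 rad/s

90 rad/s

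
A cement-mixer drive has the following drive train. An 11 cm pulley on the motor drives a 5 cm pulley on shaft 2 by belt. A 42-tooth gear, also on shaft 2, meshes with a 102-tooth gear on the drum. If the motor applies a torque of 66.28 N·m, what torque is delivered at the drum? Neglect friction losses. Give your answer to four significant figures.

73.17 N·m

Belt: ratio = 5/11 = 0.45455; torque at shaft 2 = 66.28 × 0.45455 = 30.127 N·m.
Gear mesh: ratio = 102/42 = 2.4286; torque at the drum = 30.127 × 2.4286 = 73.166 N·m.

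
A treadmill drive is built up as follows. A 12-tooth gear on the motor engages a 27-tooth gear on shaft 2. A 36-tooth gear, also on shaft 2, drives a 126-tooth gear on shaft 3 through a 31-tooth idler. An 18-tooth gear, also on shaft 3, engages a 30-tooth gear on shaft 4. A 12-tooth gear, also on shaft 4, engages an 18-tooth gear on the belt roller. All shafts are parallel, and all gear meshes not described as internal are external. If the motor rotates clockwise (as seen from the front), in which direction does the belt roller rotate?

the motor → shaft 2: external mesh, 1 reversal → CCW.
shaft 2 → shaft 3: driver → idler → driven is 2 external meshes, 2 reversals → CCW.
shaft 3 → shaft 4: external mesh, 1 reversal → CW.
shaft 4 → the belt roller: external mesh, 1 reversal → CCW.
5 reversals in total — an odd number — so the belt roller turns opposite to the motor.

counterclockwise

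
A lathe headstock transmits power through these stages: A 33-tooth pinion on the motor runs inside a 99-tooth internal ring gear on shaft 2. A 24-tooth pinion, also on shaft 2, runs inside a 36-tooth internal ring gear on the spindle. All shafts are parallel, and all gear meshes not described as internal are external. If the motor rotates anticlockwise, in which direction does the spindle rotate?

the motor → shaft 2: internal mesh, same direction → CCW.
shaft 2 → the spindle: internal mesh, same direction → CCW.
0 reversals in total — an even number — so the spindle turns the same way as the motor.

anticlockwise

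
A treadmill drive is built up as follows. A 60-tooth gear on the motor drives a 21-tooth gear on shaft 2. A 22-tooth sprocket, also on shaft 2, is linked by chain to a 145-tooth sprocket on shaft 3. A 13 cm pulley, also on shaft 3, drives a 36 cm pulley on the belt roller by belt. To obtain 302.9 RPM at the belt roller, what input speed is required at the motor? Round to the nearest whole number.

Overall ratio R = 0.35 × 6.5909 × 2.7692 = 6.3881.
Required input speed = output speed × R = 302.9 × 6.3881 = 1935 RPM.

1935 RPM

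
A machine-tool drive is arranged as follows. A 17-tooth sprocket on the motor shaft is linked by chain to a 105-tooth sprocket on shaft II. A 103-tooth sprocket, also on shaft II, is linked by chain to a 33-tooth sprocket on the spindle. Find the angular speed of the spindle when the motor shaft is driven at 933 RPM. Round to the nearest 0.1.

chain 105/17 = 6.1765 → 933/6.1765 = 151.06 RPM
chain 33/103 = 0.32039 → 151.06/0.32039 = 471.48 RPM

471.5 RPM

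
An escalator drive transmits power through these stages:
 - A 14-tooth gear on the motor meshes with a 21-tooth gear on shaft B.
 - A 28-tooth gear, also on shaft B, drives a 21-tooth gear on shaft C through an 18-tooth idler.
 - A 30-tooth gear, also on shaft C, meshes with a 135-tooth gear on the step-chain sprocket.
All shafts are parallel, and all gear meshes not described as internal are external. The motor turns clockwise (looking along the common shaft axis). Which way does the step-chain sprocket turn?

the motor → shaft B: external mesh, 1 reversal → CCW.
shaft B → shaft C: driver → idler → driven is 2 external meshes, 2 reversals → CCW.
shaft C → the step-chain sprocket: external mesh, 1 reversal → CW.
4 reversals in total — an even number — so the step-chain sprocket turns the same way as the motor.

clockwise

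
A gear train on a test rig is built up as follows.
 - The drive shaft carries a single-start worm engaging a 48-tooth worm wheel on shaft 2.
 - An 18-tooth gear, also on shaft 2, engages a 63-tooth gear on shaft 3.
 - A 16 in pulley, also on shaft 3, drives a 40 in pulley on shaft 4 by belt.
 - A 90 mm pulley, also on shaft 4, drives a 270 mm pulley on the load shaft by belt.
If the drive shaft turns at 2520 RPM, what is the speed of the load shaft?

the drive shaft → shaft 2 (worm, 48/1): 2520 ÷ 48 = 52.5 RPM
shaft 2 → shaft 3 (gear mesh, 63/18): 52.5 ÷ 3.5 = 15 RPM
shaft 3 → shaft 4 (belt, 40/16): 15 ÷ 2.5 = 6 RPM
shaft 4 → the load shaft (belt, 270/90): 6 ÷ 3 = 2 RPM

2 RPM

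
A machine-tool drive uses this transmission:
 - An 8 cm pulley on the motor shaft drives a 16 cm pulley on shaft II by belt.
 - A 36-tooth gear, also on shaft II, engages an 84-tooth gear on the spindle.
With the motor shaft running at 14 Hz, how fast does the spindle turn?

3 Hz

the motor shaft → shaft II (belt, 16/8): 14 ÷ 2 = 7 Hz
shaft II → the spindle (gear mesh, 84/36): 7 ÷ 2.3333 = 3 Hz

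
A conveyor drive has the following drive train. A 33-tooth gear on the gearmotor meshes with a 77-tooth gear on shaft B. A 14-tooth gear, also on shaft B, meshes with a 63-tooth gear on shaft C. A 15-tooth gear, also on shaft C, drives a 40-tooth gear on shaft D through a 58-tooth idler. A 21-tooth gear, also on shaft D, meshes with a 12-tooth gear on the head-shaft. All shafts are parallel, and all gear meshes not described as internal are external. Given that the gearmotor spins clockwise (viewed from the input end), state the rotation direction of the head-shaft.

anticlockwise

the gearmotor → shaft B: external mesh, 1 reversal → CCW.
shaft B → shaft C: external mesh, 1 reversal → CW.
shaft C → shaft D: driver → idler → driven is 2 external meshes, 2 reversals → CW.
shaft D → the head-shaft: external mesh, 1 reversal → CCW.
5 reversals in total — an odd number — so the head-shaft turns opposite to the gearmotor.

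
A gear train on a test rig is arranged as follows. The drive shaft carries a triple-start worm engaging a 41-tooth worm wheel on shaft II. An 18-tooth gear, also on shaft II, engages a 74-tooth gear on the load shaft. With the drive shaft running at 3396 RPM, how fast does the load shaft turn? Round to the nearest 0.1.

60.4 RPM

the drive shaft → shaft II (worm, 41/3): 3396 ÷ 13.667 = 248.49 RPM
shaft II → the load shaft (gear mesh, 74/18): 248.49 ÷ 4.1111 = 60.443 RPM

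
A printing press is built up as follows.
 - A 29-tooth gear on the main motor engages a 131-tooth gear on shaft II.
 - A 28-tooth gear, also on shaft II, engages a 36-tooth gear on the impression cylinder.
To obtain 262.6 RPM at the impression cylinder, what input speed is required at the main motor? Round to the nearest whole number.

1525 RPM

Overall ratio R = 4.5172 × 1.2857 = 5.8079.
Required input speed = output speed × R = 262.6 × 5.8079 = 1525.1 RPM.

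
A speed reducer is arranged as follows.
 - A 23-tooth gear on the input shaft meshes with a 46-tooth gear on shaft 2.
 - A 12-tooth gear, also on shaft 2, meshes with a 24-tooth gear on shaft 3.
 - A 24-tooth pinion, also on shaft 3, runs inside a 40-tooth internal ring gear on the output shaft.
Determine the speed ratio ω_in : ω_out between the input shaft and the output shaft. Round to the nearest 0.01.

Each stage contributes driven/driver: gear mesh 46/23 = 2, gear mesh 24/12 = 2, internal gear 40/24 = 1.6667.
Overall: 2 × 2 × 1.6667 = 6.6667.

6.67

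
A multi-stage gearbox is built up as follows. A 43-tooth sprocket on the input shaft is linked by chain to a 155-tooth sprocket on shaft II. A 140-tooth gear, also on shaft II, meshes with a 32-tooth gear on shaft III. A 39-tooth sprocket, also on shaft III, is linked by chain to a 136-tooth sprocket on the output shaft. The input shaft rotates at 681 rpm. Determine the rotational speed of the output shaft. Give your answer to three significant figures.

chain 155/43 = 3.6047 → 681/3.6047 = 188.92 rpm
gear mesh 32/140 = 0.22857 → 188.92/0.22857 = 826.54 rpm
chain 136/39 = 3.4872 → 826.54/3.4872 = 237.02 rpm

237 rpm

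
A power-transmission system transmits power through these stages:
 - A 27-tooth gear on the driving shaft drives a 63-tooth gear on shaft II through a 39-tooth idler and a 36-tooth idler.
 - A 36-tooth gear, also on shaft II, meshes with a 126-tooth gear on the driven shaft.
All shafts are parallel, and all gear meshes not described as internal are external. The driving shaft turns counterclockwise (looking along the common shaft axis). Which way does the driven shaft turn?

counterclockwise

the driving shaft → shaft II: driver → idler → idler → driven is 3 external meshes, 3 reversals → CW.
shaft II → the driven shaft: external mesh, 1 reversal → CCW.
4 reversals in total — an even number — so the driven shaft turns the same way as the driving shaft.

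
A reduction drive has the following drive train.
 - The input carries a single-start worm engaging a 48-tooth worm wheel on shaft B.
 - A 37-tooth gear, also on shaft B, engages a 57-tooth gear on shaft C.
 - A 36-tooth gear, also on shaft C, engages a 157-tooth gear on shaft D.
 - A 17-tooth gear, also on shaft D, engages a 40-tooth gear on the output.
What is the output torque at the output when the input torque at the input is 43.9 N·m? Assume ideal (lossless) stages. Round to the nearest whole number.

After the worm (48/1): 43.9 × 48 = 2107.2 N·m
After the gear mesh (57/37): 2107.2 × 1.5405 = 3246.2 N·m
After the gear mesh (157/36): 3246.2 × 4.3611 = 14157 N·m
After the gear mesh (40/17): 14157 × 2.3529 = 33311 N·m

33311 N·m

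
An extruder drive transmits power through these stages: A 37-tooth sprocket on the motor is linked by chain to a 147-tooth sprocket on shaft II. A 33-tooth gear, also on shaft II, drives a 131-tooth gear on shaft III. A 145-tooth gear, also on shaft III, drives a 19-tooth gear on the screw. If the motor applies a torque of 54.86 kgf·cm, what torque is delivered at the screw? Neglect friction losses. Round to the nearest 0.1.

chain 147/37 = 3.973 → τ = 54.86·3.973 = 217.96 kgf·cm
gear mesh 131/33 = 3.9697 → τ = 217.96·3.9697 = 865.22 kgf·cm
gear mesh 19/145 = 0.13103 → τ = 865.22·0.13103 = 113.37 kgf·cm

113.4 kgf·cm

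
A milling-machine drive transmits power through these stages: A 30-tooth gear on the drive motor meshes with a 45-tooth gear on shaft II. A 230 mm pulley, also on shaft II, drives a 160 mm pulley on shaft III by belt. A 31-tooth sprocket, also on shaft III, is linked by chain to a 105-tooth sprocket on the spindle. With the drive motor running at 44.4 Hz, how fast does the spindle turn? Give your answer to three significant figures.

Gear mesh: ratio = 45/30 = 1.5, so shaft II turns at 44.4 / 1.5 = 29.6 Hz.
Belt: ratio = 160/230 = 0.69565, so shaft III turns at 29.6 / 0.69565 = 42.55 Hz.
Chain: ratio = 105/31 = 3.3871, so the spindle turns at 42.55 / 3.3871 = 12.562 Hz.

12.6 Hz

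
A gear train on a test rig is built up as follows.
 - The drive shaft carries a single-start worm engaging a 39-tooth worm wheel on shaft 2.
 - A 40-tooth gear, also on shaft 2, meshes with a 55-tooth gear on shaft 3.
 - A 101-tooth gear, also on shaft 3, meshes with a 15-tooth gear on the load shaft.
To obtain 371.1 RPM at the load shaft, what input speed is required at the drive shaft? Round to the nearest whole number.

2955 RPM

Overall ratio R = 39 × 1.375 × 0.14851 = 7.9641.
Required input speed = output speed × R = 371.1 × 7.9641 = 2955.5 RPM.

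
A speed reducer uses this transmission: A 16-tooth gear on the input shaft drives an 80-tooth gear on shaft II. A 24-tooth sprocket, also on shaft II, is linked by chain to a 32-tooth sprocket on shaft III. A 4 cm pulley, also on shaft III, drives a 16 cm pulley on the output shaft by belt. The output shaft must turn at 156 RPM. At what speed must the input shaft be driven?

4160 RPM

Overall ratio R = 5 × 1.3333 × 4 = 26.667.
Required input speed = output speed × R = 156 × 26.667 = 4160 RPM.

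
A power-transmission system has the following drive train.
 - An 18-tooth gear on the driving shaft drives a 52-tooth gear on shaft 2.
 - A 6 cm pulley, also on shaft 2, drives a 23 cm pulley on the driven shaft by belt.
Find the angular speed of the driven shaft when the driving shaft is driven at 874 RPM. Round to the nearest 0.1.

Gear mesh: ratio = 52/18 = 2.8889, so shaft 2 turns at 874 / 2.8889 = 302.54 RPM.
Belt: ratio = 23/6 = 3.8333, so the driven shaft turns at 302.54 / 3.8333 = 78.923 RPM.

78.9 RPM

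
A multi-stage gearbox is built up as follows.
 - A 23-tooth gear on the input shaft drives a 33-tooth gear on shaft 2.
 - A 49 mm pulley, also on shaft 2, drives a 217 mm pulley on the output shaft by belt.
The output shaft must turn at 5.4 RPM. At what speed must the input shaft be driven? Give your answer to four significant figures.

34.31 RPM

Overall ratio R = 1.4348 × 4.4286 = 6.354.
Required input speed = output speed × R = 5.4 × 6.354 = 34.312 RPM.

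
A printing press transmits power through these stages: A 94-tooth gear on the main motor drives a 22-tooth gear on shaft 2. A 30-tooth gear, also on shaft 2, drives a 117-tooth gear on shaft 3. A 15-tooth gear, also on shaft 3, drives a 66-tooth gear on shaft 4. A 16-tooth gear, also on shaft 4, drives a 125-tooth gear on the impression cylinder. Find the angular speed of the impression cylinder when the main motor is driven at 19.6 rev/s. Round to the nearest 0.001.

0.625 rev/s

Gear mesh: ratio = 22/94 = 0.23404, so shaft 2 turns at 19.6 / 0.23404 = 83.745 rev/s.
Gear mesh: ratio = 117/30 = 3.9, so shaft 3 turns at 83.745 / 3.9 = 21.473 rev/s.
Gear mesh: ratio = 66/15 = 4.4, so shaft 4 turns at 21.473 / 4.4 = 4.8803 rev/s.
Gear mesh: ratio = 125/16 = 7.8125, so the impression cylinder turns at 4.8803 / 7.8125 = 0.62467 rev/s.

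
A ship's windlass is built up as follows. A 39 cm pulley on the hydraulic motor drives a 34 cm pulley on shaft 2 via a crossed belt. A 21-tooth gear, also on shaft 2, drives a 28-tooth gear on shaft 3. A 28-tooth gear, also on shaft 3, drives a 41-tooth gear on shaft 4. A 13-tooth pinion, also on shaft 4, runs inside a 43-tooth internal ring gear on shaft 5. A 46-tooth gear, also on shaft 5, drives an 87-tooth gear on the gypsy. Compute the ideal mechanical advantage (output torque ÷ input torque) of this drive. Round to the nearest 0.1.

10.6

Each stage contributes driven/driver: belt 34/39 = 0.87179, gear mesh 28/21 = 1.3333, gear mesh 41/28 = 1.4643, internal gear 43/13 = 3.3077, gear mesh 87/46 = 1.8913.
Overall: 0.87179 × 1.3333 × 1.4643 × 3.3077 × 1.8913 = 10.648.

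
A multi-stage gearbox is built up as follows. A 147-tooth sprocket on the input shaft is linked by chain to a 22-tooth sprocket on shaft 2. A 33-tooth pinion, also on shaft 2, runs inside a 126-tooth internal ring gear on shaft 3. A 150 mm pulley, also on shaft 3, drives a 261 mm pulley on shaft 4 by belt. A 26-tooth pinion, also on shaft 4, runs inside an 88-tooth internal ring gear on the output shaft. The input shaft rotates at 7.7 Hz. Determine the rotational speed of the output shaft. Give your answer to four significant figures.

chain 22/147 = 0.14966 → 7.7/0.14966 = 51.45 Hz
internal gear 126/33 = 3.8182 → 51.45/3.8182 = 13.475 Hz
belt 261/150 = 1.74 → 13.475/1.74 = 7.7443 Hz
internal gear 88/26 = 3.3846 → 7.7443/3.3846 = 2.2881 Hz

2.288 Hz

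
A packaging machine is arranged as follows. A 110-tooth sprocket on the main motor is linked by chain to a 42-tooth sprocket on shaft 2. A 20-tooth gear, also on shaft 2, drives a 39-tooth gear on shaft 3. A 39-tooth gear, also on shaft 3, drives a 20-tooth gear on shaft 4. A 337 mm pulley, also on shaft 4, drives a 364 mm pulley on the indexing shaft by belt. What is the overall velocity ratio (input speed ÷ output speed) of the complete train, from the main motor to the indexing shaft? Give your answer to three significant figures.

Each stage contributes driven/driver: chain 42/110 = 0.38182, gear mesh 39/20 = 1.95, gear mesh 20/39 = 0.51282, belt 364/337 = 1.0801.
Overall: 0.38182 × 1.95 × 0.51282 × 1.0801 = 0.41241.

0.412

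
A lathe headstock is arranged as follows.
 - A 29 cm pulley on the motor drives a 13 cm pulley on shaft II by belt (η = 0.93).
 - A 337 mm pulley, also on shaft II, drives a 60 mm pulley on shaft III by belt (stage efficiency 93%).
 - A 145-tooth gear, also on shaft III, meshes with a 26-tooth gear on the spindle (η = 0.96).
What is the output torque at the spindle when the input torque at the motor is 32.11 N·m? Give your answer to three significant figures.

0.382 N·m

After the belt (13/29): 32.11 × 0.44828 × 0.93 = 13.387 N·m
After the belt (60/337): 13.387 × 0.17804 × 0.93 = 2.2165 N·m
After the gear mesh (26/145): 2.2165 × 0.17931 × 0.96 = 0.38155 N·m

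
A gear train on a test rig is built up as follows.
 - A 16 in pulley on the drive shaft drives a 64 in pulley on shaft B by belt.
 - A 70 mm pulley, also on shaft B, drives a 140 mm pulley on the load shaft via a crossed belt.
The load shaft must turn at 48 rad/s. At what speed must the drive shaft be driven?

Overall ratio R = 4 × 2 = 8.
Required input speed = output speed × R = 48 × 8 = 384 rad/s.

384 rad/s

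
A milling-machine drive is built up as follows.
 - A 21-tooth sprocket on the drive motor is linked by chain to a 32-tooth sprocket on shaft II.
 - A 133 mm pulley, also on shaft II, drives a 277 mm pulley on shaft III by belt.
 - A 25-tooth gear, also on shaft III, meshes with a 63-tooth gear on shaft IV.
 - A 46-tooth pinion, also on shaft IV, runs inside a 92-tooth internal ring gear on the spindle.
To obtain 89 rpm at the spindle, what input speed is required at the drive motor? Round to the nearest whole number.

1424 rpm

Overall ratio R = 1.5238 × 2.0827 × 2.52 × 2 = 15.995.
Required input speed = output speed × R = 89 × 15.995 = 1423.6 rpm.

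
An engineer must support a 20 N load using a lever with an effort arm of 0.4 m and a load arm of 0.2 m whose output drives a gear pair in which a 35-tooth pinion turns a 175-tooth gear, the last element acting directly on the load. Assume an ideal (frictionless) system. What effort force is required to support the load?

Lever MA = effort arm / load arm = 0.4/0.2 = 2.
Gear pair MA = 175/35 = 5.
Combined ideal MA = 2 × 5 = 10.
Effort = load / MA = 20 / 10 = 2 N.

2 N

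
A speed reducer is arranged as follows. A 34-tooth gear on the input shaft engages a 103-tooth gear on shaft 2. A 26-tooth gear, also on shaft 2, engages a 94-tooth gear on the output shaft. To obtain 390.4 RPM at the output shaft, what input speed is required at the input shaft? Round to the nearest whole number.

Overall ratio R = 3.0294 × 3.6154 = 10.952.
Required input speed = output speed × R = 390.4 × 10.952 = 4275.9 RPM.

4276 RPM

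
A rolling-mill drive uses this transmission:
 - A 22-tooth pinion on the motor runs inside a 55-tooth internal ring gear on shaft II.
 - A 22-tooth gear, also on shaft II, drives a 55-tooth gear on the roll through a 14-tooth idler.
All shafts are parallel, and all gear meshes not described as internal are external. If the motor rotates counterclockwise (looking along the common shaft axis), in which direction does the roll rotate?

the motor → shaft II: internal mesh, same direction → CCW.
shaft II → the roll: driver → idler → driven is 2 external meshes, 2 reversals → CCW.
2 reversals in total — an even number — so the roll turns the same way as the motor.

counterclockwise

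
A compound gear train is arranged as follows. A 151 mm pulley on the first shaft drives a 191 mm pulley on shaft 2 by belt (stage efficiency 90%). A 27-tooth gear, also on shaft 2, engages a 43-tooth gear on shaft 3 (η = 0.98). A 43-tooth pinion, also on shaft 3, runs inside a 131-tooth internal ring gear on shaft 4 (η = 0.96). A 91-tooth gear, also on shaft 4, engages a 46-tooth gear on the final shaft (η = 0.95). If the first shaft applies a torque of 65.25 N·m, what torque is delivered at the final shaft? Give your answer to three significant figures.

163 N·m

Belt: ratio = 191/151 = 1.2649; torque at shaft 2 = 65.25 × 1.2649 × 0.90 = 74.281 N·m.
Gear mesh: ratio = 43/27 = 1.5926; torque at shaft 3 = 74.281 × 1.5926 × 0.98 = 115.93 N·m.
Internal gear: ratio = 131/43 = 3.0465; torque at shaft 4 = 115.93 × 3.0465 × 0.96 = 339.07 N·m.
Gear mesh: ratio = 46/91 = 0.50549; torque at the final shaft = 339.07 × 0.50549 × 0.95 = 162.83 N·m.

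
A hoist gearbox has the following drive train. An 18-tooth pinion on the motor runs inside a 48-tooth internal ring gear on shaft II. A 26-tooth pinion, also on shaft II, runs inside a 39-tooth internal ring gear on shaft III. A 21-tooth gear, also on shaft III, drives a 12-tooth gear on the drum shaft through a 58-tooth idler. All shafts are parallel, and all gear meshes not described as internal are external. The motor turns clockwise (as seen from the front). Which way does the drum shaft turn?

the motor → shaft II: internal mesh, same direction → CW.
shaft II → shaft III: internal mesh, same direction → CW.
shaft III → the drum shaft: driver → idler → driven is 2 external meshes, 2 reversals → CW.
2 reversals in total — an even number — so the drum shaft turns the same way as the motor.

clockwise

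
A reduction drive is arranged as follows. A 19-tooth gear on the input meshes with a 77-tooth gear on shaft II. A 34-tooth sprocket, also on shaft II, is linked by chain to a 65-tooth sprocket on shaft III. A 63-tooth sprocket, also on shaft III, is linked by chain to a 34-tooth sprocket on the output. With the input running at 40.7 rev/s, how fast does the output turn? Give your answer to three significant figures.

gear mesh 77/19 = 4.0526 → 40.7/4.0526 = 10.043 rev/s
chain 65/34 = 1.9118 → 10.043/1.9118 = 5.2532 rev/s
chain 34/63 = 0.53968 → 5.2532/0.53968 = 9.7338 rev/s

9.73 rev/s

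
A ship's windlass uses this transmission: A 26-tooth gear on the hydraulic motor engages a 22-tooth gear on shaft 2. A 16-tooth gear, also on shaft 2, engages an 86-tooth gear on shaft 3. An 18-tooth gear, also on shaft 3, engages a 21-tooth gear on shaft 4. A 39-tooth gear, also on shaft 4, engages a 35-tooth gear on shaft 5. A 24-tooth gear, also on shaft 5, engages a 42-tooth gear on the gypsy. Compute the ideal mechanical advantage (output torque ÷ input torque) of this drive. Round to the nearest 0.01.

Each stage contributes driven/driver: gear mesh 22/26 = 0.84615, gear mesh 86/16 = 5.375, gear mesh 21/18 = 1.1667, gear mesh 35/39 = 0.89744, gear mesh 42/24 = 1.75.
Overall: 0.84615 × 5.375 × 1.1667 × 0.89744 × 1.75 = 8.3333.

8.33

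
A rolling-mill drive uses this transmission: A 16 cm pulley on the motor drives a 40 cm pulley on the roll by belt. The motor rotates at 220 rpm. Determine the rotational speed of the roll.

88 rpm

belt 40/16 = 2.5 → 220/2.5 = 88 rpm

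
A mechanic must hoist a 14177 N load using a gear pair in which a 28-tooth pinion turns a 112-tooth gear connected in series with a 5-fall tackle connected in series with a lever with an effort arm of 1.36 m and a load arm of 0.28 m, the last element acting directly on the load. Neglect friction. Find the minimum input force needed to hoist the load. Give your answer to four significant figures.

145.9 N

Gear pair MA = 112/28 = 4.
Block-and-tackle MA = number of supporting rope parts = 5.
Lever MA = effort arm / load arm = 1.36/0.28 = 4.8571.
Combined ideal MA = 4 × 5 × 4.8571 = 97.143.
Effort = load / MA = 14177 / 97.143 = 145.94 N.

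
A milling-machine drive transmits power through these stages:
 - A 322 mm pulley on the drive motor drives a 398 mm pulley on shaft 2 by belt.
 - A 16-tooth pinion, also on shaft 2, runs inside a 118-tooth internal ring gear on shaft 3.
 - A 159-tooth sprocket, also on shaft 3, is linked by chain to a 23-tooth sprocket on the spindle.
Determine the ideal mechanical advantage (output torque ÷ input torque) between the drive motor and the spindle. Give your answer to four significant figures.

1.319

Each stage contributes driven/driver: belt 398/322 = 1.236, internal gear 118/16 = 7.375, chain 23/159 = 0.14465.
Overall: 1.236 × 7.375 × 0.14465 = 1.3186.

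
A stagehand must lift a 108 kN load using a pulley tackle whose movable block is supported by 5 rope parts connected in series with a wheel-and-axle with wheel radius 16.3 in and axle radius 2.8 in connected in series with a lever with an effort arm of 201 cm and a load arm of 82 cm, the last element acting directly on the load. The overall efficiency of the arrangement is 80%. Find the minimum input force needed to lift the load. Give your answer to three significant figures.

1.89 kN

Block-and-tackle MA = number of supporting rope parts = 5.
Wheel-and-axle MA = R/r = 16.3/2.8 = 5.8214.
Lever MA = effort arm / load arm = 201/82 = 2.4512.
Combined ideal MA = 5 × 5.8214 × 2.4512 = 71.348.
Actual MA = 71.348 × 0.80 = 57.078.
Effort = load / actual MA = 108 / 57.078 = 1.8921 kN.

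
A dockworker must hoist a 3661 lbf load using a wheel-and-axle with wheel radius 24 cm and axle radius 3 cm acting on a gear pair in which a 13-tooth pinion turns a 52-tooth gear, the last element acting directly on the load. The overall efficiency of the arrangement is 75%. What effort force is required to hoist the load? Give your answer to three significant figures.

Wheel-and-axle MA = R/r = 24/3 = 8.
Gear pair MA = 52/13 = 4.
Combined ideal MA = 8 × 4 = 32.
Actual MA = 32 × 0.75 = 24.
Effort = load / actual MA = 3661 / 24 = 152.54 lbf.

153 lbf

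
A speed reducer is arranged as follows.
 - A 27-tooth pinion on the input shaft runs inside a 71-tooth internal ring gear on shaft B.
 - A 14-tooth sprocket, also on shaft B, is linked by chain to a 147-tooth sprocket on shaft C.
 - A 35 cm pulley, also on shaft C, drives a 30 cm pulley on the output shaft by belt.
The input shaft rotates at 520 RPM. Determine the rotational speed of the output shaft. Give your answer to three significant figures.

Internal gear: ratio = 71/27 = 2.6296, so shaft B turns at 520 / 2.6296 = 197.75 RPM.
Chain: ratio = 147/14 = 10.5, so shaft C turns at 197.75 / 10.5 = 18.833 RPM.
Belt: ratio = 30/35 = 0.85714, so the output shaft turns at 18.833 / 0.85714 = 21.972 RPM.

22.0 RPM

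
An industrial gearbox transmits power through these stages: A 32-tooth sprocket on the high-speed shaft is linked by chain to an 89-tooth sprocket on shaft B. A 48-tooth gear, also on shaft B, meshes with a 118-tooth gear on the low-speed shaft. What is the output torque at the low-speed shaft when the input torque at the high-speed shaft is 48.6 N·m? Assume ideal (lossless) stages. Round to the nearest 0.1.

332.3 N·m

chain 89/32 = 2.7812 → τ = 48.6·2.7812 = 135.17 N·m
gear mesh 118/48 = 2.4583 → τ = 135.17·2.4583 = 332.29 N·m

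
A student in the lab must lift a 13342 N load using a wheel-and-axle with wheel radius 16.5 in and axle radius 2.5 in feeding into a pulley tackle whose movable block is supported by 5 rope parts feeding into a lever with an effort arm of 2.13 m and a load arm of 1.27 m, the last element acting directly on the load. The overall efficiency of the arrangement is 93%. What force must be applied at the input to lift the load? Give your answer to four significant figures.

259.2 N

Wheel-and-axle MA = R/r = 16.5/2.5 = 6.6.
Block-and-tackle MA = number of supporting rope parts = 5.
Lever MA = effort arm / load arm = 2.13/1.27 = 1.6772.
Combined ideal MA = 6.6 × 5 × 1.6772 = 55.346.
Actual MA = 55.346 × 0.93 = 51.472.
Effort = load / actual MA = 13342 / 51.472 = 259.21 N.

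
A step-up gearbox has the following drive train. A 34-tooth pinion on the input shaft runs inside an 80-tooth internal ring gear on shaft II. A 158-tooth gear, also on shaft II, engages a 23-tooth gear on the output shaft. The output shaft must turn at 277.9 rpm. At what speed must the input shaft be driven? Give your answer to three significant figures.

95.2 rpm

Overall ratio R = 2.3529 × 0.14557 = 0.34252.
Required input speed = output speed × R = 277.9 × 0.34252 = 95.185 rpm.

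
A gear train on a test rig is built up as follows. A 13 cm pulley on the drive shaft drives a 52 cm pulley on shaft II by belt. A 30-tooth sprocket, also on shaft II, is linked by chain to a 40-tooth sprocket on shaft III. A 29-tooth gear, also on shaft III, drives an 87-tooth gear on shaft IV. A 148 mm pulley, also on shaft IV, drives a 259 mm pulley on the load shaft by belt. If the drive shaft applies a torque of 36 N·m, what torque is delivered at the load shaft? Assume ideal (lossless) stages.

1008 N·m

Belt: ratio = 52/13 = 4; torque at shaft II = 36 × 4 = 144 N·m.
Chain: ratio = 40/30 = 1.3333; torque at shaft III = 144 × 1.3333 = 192 N·m.
Gear mesh: ratio = 87/29 = 3; torque at shaft IV = 192 × 3 = 576 N·m.
Belt: ratio = 259/148 = 1.75; torque at the load shaft = 576 × 1.75 = 1008 N·m.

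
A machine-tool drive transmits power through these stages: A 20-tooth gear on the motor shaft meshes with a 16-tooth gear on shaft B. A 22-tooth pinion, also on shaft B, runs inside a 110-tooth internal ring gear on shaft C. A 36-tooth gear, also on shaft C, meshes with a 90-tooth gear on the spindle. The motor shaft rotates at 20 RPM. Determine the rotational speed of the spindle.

Gear mesh: ratio = 16/20 = 0.8, so shaft B turns at 20 / 0.8 = 25 RPM.
Internal gear: ratio = 110/22 = 5, so shaft C turns at 25 / 5 = 5 RPM.
Gear mesh: ratio = 90/36 = 2.5, so the spindle turns at 5 / 2.5 = 2 RPM.

2 RPM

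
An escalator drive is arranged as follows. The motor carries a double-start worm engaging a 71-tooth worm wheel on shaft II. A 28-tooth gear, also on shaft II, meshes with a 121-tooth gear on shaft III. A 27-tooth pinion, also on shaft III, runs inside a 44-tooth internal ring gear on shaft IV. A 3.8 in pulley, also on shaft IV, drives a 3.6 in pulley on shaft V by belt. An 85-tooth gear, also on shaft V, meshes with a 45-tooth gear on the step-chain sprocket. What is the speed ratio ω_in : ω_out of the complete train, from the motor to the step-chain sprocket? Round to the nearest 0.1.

125.4

Each stage contributes driven/driver: worm 71/2 = 35.5, gear mesh 121/28 = 4.3214, internal gear 44/27 = 1.6296, belt 3.6/3.8 = 0.94737, gear mesh 45/85 = 0.52941.
Overall: 35.5 × 4.3214 × 1.6296 × 0.94737 × 0.52941 = 125.39.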